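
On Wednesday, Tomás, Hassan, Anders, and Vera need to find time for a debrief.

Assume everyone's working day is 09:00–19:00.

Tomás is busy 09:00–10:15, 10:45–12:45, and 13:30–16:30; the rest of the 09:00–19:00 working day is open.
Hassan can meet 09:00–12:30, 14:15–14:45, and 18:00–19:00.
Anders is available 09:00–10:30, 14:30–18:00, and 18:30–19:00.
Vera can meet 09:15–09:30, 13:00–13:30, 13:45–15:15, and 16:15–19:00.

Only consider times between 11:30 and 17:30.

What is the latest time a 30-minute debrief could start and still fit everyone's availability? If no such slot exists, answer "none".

none

Tomás free within 09:00–19:00: 10:15–10:45, 12:45–13:30, 16:30–19:00.
Tomás ∩ Hassan: 10:15–10:45, 18:00–19:00.
Tomás ∩ Hassan ∩ Anders: 10:15–10:30, 18:30–19:00.
Tomás ∩ Hassan ∩ Anders ∩ Vera: 18:30–19:00.
Restricted to 11:30–17:30: (none).
Windows ≥ 30 min: (none).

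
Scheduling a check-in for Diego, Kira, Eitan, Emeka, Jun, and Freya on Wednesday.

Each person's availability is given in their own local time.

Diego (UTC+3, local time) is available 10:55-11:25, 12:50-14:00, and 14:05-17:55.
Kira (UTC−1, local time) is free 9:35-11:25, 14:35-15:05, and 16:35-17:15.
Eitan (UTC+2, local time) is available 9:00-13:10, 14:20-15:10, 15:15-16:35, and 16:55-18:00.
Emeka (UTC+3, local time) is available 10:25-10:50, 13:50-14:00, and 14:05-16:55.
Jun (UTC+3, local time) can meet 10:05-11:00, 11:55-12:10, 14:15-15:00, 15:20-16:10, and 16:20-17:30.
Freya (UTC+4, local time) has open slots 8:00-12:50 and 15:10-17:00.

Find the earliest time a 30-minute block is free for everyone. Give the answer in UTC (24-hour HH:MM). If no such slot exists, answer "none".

none

Diego → UTC: 07:55–08:25, 09:50–11:00, 11:05–14:55.
Kira → UTC: 10:35–12:25, 15:35–16:05, 17:35–18:15.
Eitan → UTC: 07:00–11:10, 12:20–13:10, 13:15–14:35, 14:55–16:00.
Emeka → UTC: 07:25–07:50, 10:50–11:00, 11:05–13:55.
Jun → UTC: 07:05–08:00, 08:55–09:10, 11:15–12:00, 12:20–13:10, 13:20–14:30.
Freya → UTC: 04:00–08:50, 11:10–13:00.
Diego ∩ Kira: 10:35–11:00, 11:05–12:25.
Diego ∩ Kira ∩ Eitan: 10:35–11:00, 11:05–11:10, 12:20–12:25.
Diego ∩ Kira ∩ Eitan ∩ Emeka: 10:50–11:00, 11:05–11:10, 12:20–12:25.
Diego ∩ Kira ∩ Eitan ∩ Emeka ∩ Jun: 12:20–12:25.
Diego ∩ Kira ∩ Eitan ∩ Emeka ∩ Jun ∩ Freya: 12:20–12:25.
Windows ≥ 30 min: (none).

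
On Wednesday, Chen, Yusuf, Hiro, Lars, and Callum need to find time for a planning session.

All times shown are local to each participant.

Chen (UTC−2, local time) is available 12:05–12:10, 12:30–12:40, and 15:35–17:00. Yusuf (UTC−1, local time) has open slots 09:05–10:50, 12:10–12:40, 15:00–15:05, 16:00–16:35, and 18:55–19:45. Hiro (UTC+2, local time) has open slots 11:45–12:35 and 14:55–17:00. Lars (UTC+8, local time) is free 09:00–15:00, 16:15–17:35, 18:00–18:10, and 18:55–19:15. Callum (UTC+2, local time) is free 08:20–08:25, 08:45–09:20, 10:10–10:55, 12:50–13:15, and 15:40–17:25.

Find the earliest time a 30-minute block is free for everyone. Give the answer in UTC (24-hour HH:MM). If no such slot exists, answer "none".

none

Chen → UTC: 14:05–14:10, 14:30–14:40, 17:35–19:00.
Yusuf → UTC: 10:05–11:50, 13:10–13:40, 16:00–16:05, 17:00–17:35, 19:55–20:45.
Hiro → UTC: 09:45–10:35, 12:55–15:00.
Lars → UTC: 01:00–07:00, 08:15–09:35, 10:00–10:10, 10:55–11:15.
Callum → UTC: 06:20–06:25, 06:45–07:20, 08:10–08:55, 10:50–11:15, 13:40–15:25.
Chen ∩ Yusuf: (none).
Chen ∩ Yusuf ∩ Hiro: (none).
Chen ∩ Yusuf ∩ Hiro ∩ Lars: (none).
Chen ∩ Yusuf ∩ Hiro ∩ Lars ∩ Callum: (none).
Windows ≥ 30 min: (none).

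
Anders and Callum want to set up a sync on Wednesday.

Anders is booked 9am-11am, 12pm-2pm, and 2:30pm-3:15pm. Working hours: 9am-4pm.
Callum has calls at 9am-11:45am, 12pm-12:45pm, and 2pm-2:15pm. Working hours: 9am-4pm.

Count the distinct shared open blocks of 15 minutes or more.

3

Anders free within 09:00–16:00: 11:00–12:00, 14:00–14:30, 15:15–16:00.
Callum free within 09:00–16:00: 11:45–12:00, 12:45–14:00, 14:15–16:00.
Anders ∩ Callum: 11:45–12:00, 14:15–14:30, 15:15–16:00.
Windows ≥ 15 min: 11:45–12:00, 14:15–14:30, 15:15–16:00.
That's 3 windows.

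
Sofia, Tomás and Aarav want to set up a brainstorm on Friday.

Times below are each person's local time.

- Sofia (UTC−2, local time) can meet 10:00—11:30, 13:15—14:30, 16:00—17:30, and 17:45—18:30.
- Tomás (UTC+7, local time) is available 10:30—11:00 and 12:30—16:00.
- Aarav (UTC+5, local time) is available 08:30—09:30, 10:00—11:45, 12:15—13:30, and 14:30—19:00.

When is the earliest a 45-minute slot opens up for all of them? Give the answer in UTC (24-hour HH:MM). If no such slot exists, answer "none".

none

Sofia → UTC: 12:00–13:30, 15:15–16:30, 18:00–19:30, 19:45–20:30.
Tomás → UTC: 03:30–04:00, 05:30–09:00.
Aarav → UTC: 03:30–04:30, 05:00–06:45, 07:15–08:30, 09:30–14:00.
Sofia ∩ Tomás: (none).
Sofia ∩ Tomás ∩ Aarav: (none).
Windows ≥ 45 min: (none).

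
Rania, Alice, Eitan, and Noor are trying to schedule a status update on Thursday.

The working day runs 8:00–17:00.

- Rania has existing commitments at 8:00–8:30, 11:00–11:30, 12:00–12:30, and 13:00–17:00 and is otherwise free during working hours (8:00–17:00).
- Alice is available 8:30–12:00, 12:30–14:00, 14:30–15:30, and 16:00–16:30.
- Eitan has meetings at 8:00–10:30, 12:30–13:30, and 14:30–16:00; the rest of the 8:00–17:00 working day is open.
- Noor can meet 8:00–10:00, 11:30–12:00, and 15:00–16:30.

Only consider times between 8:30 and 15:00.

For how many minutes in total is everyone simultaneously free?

Rania free within 08:00–17:00: 08:30–11:00, 11:30–12:00, 12:30–13:00.
Eitan free within 08:00–17:00: 10:30–12:30, 13:30–14:30, 16:00–17:00.
Rania ∩ Alice: 08:30–11:00, 11:30–12:00, 12:30–13:00.
Rania ∩ Alice ∩ Eitan: 10:30–11:00, 11:30–12:00.
Rania ∩ Alice ∩ Eitan ∩ Noor: 11:30–12:00.
Restricted to 08:30–15:00: 11:30–12:00.
Total common minutes: 30.

30 minutes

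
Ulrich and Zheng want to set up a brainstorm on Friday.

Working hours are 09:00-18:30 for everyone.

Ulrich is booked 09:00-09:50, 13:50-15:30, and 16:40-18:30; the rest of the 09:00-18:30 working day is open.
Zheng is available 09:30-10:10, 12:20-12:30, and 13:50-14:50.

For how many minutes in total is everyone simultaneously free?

30 minutes

Ulrich free within 09:00–18:30: 09:50–13:50, 15:30–16:40.
Ulrich ∩ Zheng: 09:50–10:10, 12:20–12:30.
Total common minutes: 20 + 10 = 30.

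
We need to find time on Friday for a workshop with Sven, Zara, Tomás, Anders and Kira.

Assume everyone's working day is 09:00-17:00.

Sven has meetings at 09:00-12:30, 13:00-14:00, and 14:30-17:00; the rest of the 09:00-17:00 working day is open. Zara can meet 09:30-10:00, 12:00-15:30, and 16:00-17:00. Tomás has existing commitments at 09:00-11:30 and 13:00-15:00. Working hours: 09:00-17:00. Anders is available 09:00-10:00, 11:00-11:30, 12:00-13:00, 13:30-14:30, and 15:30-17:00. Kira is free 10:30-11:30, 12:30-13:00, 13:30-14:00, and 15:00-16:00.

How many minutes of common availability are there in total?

Sven free within 09:00–17:00: 12:30–13:00, 14:00–14:30.
Tomás free within 09:00–17:00: 11:30–13:00, 15:00–17:00.
Sven ∩ Zara: 12:30–13:00, 14:00–14:30.
Sven ∩ Zara ∩ Tomás: 12:30–13:00.
Sven ∩ Zara ∩ Tomás ∩ Anders: 12:30–13:00.
Sven ∩ Zara ∩ Tomás ∩ Anders ∩ Kira: 12:30–13:00.
Total common minutes: 30.

30 minutes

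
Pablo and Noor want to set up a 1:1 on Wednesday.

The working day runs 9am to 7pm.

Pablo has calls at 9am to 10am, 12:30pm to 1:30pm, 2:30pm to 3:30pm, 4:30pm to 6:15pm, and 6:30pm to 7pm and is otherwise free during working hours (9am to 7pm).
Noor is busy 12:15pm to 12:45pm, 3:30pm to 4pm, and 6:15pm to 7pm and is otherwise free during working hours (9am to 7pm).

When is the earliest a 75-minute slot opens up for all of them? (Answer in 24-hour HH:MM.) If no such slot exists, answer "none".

Pablo free within 09:00–19:00: 10:00–12:30, 13:30–14:30, 15:30–16:30, 18:15–18:30.
Noor free within 09:00–19:00: 09:00–12:15, 12:45–15:30, 16:00–18:15.
Pablo ∩ Noor: 10:00–12:15, 13:30–14:30, 16:00–16:30.
Windows ≥ 75 min: 10:00–12:15.
Earliest such window starts at 10:00.

10:00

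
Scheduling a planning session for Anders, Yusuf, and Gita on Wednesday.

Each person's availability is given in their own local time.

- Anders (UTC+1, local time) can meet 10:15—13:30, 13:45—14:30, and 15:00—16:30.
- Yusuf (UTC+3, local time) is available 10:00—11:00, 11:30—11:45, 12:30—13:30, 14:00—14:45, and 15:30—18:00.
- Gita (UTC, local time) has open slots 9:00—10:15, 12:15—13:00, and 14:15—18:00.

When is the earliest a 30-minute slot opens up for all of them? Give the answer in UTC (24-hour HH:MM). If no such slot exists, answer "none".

09:30

Anders → UTC: 09:15–12:30, 12:45–13:30, 14:00–15:30.
Yusuf → UTC: 07:00–08:00, 08:30–08:45, 09:30–10:30, 11:00–11:45, 12:30–15:00.
Gita → UTC: 09:00–10:15, 12:15–13:00, 14:15–18:00.
Anders ∩ Yusuf: 09:30–10:30, 11:00–11:45, 12:45–13:30, 14:00–15:00.
Anders ∩ Yusuf ∩ Gita: 09:30–10:15, 12:45–13:00, 14:15–15:00.
Windows ≥ 30 min: 09:30–10:15, 14:15–15:00.
Earliest such window starts at 09:30.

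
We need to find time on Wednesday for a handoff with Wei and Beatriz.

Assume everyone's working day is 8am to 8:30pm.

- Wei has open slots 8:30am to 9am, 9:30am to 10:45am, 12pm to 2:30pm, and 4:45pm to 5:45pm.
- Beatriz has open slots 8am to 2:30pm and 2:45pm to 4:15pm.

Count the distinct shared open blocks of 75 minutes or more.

Wei ∩ Beatriz: 08:30–09:00, 09:30–10:45, 12:00–14:30.
Windows ≥ 75 min: 09:30–10:45, 12:00–14:30.
That's 2 windows.

2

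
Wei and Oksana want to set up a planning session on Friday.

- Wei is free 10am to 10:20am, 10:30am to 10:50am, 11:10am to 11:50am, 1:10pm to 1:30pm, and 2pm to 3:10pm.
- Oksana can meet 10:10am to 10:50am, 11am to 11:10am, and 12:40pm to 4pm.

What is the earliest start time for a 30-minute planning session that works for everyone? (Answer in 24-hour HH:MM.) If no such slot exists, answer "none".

14:00

Wei ∩ Oksana: 10:10–10:20, 10:30–10:50, 13:10–13:30, 14:00–15:10.
Windows ≥ 30 min: 14:00–15:10.
Earliest such window starts at 14:00.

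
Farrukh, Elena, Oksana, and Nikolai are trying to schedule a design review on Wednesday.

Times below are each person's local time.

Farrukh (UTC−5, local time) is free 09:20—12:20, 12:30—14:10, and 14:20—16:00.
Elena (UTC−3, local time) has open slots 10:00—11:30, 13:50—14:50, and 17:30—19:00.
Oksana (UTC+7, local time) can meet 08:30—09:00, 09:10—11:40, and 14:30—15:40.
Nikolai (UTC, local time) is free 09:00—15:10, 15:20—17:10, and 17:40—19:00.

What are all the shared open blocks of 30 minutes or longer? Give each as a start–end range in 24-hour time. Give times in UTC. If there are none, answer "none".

none

Farrukh → UTC: 14:20–17:20, 17:30–19:10, 19:20–21:00.
Elena → UTC: 13:00–14:30, 16:50–17:50, 20:30–22:00.
Oksana → UTC: 01:30–02:00, 02:10–04:40, 07:30–08:40.
Nikolai → UTC: 09:00–15:10, 15:20–17:10, 17:40–19:00.
Farrukh ∩ Elena: 14:20–14:30, 16:50–17:20, 17:30–17:50, 20:30–21:00.
Farrukh ∩ Elena ∩ Oksana: (none).
Farrukh ∩ Elena ∩ Oksana ∩ Nikolai: (none).
Windows ≥ 30 min: (none).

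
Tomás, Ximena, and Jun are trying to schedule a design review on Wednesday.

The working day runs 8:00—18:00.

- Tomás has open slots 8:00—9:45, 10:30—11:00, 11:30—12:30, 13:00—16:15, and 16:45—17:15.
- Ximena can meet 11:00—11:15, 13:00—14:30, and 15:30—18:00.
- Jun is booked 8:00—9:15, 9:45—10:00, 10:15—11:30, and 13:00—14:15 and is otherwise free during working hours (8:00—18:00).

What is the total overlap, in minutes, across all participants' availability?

Jun free within 08:00–18:00: 09:15–09:45, 10:00–10:15, 11:30–13:00, 14:15–18:00.
Tomás ∩ Ximena: 13:00–14:30, 15:30–16:15, 16:45–17:15.
Tomás ∩ Ximena ∩ Jun: 14:15–14:30, 15:30–16:15, 16:45–17:15.
Total common minutes: 15 + 45 + 30 = 90.

90 minutes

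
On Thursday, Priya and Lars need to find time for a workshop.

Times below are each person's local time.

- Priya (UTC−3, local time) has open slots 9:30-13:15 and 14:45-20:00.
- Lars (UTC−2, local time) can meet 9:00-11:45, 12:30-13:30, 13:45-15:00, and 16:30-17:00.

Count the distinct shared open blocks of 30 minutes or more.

4

Priya → UTC: 12:30–16:15, 17:45–23:00.
Lars → UTC: 11:00–13:45, 14:30–15:30, 15:45–17:00, 18:30–19:00.
Priya ∩ Lars: 12:30–13:45, 14:30–15:30, 15:45–16:15, 18:30–19:00.
Windows ≥ 30 min: 12:30–13:45, 14:30–15:30, 15:45–16:15, 18:30–19:00.
That's 4 windows.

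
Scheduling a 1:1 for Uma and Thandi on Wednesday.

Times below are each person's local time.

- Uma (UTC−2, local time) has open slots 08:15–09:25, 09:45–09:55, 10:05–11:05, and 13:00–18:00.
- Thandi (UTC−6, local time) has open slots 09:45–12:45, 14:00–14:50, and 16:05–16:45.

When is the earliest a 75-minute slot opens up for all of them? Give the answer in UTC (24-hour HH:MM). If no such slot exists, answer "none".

Uma → UTC: 10:15–11:25, 11:45–11:55, 12:05–13:05, 15:00–20:00.
Thandi → UTC: 15:45–18:45, 20:00–20:50, 22:05–22:45.
Uma ∩ Thandi: 15:45–18:45.
Windows ≥ 75 min: 15:45–18:45.
Earliest such window starts at 15:45.

15:45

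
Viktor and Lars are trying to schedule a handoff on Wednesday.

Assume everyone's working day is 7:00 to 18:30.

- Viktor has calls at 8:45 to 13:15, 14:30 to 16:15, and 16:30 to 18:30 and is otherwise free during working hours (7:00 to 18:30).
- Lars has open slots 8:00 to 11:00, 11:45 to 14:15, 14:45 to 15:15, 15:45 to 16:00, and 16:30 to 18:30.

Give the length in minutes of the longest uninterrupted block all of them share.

60 minutes

Viktor free within 07:00–18:30: 07:00–08:45, 13:15–14:30, 16:15–16:30.
Viktor ∩ Lars: 08:00–08:45, 13:15–14:15.
Common window lengths: 45, 60 min; longest is 60.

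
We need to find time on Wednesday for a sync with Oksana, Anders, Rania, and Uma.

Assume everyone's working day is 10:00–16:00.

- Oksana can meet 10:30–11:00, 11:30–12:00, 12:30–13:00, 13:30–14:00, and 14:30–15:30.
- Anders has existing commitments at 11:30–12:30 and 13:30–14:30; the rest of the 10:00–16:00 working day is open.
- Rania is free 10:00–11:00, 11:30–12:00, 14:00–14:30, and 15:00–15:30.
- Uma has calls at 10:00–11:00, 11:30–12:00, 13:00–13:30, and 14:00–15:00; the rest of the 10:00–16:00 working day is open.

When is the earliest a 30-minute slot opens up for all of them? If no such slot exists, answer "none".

15:00

Anders free within 10:00–16:00: 10:00–11:30, 12:30–13:30, 14:30–16:00.
Uma free within 10:00–16:00: 11:00–11:30, 12:00–13:00, 13:30–14:00, 15:00–16:00.
Oksana ∩ Anders: 10:30–11:00, 12:30–13:00, 14:30–15:30.
Oksana ∩ Anders ∩ Rania: 10:30–11:00, 15:00–15:30.
Oksana ∩ Anders ∩ Rania ∩ Uma: 15:00–15:30.
Windows ≥ 30 min: 15:00–15:30.
Earliest such window starts at 15:00.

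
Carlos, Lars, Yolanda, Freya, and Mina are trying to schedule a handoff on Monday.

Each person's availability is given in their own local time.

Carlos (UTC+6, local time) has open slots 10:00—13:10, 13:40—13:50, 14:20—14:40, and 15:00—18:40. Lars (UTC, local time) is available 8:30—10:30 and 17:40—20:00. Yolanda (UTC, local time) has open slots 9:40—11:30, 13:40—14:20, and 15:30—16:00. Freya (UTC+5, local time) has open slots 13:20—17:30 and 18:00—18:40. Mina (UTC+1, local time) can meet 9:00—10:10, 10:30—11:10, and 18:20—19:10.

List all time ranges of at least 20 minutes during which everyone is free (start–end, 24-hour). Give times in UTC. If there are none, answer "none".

09:40–10:10

Carlos → UTC: 04:00–07:10, 07:40–07:50, 08:20–08:40, 09:00–12:40.
Lars → UTC: 08:30–10:30, 17:40–20:00.
Yolanda → UTC: 09:40–11:30, 13:40–14:20, 15:30–16:00.
Freya → UTC: 08:20–12:30, 13:00–13:40.
Mina → UTC: 08:00–09:10, 09:30–10:10, 17:20–18:10.
Carlos ∩ Lars: 08:30–08:40, 09:00–10:30.
Carlos ∩ Lars ∩ Yolanda: 09:40–10:30.
Carlos ∩ Lars ∩ Yolanda ∩ Freya: 09:40–10:30.
Carlos ∩ Lars ∩ Yolanda ∩ Freya ∩ Mina: 09:40–10:10.
Windows ≥ 20 min: 09:40–10:10.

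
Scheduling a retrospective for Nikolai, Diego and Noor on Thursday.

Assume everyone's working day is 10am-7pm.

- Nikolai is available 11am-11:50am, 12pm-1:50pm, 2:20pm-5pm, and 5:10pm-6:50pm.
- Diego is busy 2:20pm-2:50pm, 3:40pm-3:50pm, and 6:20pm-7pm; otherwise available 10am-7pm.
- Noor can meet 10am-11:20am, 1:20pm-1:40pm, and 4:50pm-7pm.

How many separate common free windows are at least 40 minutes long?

Diego free within 10:00–19:00: 10:00–14:20, 14:50–15:40, 15:50–18:20.
Nikolai ∩ Diego: 11:00–11:50, 12:00–13:50, 14:50–15:40, 15:50–17:00, 17:10–18:20.
Nikolai ∩ Diego ∩ Noor: 11:00–11:20, 13:20–13:40, 16:50–17:00, 17:10–18:20.
Windows ≥ 40 min: 17:10–18:20.
That's 1 window.

1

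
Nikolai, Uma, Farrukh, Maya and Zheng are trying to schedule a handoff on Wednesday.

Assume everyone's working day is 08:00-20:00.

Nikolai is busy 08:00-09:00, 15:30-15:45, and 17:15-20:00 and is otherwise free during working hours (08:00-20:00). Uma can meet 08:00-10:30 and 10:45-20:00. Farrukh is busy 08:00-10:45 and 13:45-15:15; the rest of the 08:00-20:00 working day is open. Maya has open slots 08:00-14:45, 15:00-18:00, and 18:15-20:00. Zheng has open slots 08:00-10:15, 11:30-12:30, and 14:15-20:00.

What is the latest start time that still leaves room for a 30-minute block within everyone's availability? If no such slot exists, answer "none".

16:45

Nikolai free within 08:00–20:00: 09:00–15:30, 15:45–17:15.
Farrukh free within 08:00–20:00: 10:45–13:45, 15:15–20:00.
Nikolai ∩ Uma: 09:00–10:30, 10:45–15:30, 15:45–17:15.
Nikolai ∩ Uma ∩ Farrukh: 10:45–13:45, 15:15–15:30, 15:45–17:15.
Nikolai ∩ Uma ∩ Farrukh ∩ Maya: 10:45–13:45, 15:15–15:30, 15:45–17:15.
Nikolai ∩ Uma ∩ Farrukh ∩ Maya ∩ Zheng: 11:30–12:30, 15:15–15:30, 15:45–17:15.
Windows ≥ 30 min: 11:30–12:30, 15:45–17:15.
Latest start in the last window 15:45–17:15 is 17:15 − 30 min = 16:45.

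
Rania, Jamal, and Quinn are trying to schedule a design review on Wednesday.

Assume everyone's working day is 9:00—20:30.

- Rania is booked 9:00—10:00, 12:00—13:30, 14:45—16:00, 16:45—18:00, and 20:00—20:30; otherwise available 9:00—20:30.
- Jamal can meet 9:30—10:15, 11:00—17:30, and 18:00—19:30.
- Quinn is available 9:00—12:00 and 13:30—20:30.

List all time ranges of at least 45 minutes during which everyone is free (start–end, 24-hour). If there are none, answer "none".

11:00–12:00, 13:30–14:45, 16:00–16:45, 18:00–19:30

Rania free within 09:00–20:30: 10:00–12:00, 13:30–14:45, 16:00–16:45, 18:00–20:00.
Rania ∩ Jamal: 10:00–10:15, 11:00–12:00, 13:30–14:45, 16:00–16:45, 18:00–19:30.
Rania ∩ Jamal ∩ Quinn: 10:00–10:15, 11:00–12:00, 13:30–14:45, 16:00–16:45, 18:00–19:30.
Windows ≥ 45 min: 11:00–12:00, 13:30–14:45, 16:00–16:45, 18:00–19:30.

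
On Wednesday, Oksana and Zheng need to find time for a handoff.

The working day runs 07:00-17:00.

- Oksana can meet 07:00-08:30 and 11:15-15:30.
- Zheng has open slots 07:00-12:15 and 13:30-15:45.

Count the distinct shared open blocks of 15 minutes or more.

3

Oksana ∩ Zheng: 07:00–08:30, 11:15–12:15, 13:30–15:30.
Windows ≥ 15 min: 07:00–08:30, 11:15–12:15, 13:30–15:30.
That's 3 windows.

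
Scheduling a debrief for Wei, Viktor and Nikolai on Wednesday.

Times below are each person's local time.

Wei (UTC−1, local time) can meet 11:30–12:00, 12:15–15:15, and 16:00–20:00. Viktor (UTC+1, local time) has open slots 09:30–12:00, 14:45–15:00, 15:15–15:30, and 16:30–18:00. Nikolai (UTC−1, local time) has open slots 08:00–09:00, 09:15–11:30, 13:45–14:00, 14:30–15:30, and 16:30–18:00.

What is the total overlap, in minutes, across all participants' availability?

45 minutes

Wei → UTC: 12:30–13:00, 13:15–16:15, 17:00–21:00.
Viktor → UTC: 08:30–11:00, 13:45–14:00, 14:15–14:30, 15:30–17:00.
Nikolai → UTC: 09:00–10:00, 10:15–12:30, 14:45–15:00, 15:30–16:30, 17:30–19:00.
Wei ∩ Viktor: 13:45–14:00, 14:15–14:30, 15:30–16:15.
Wei ∩ Viktor ∩ Nikolai: 15:30–16:15.
Total common minutes: 45.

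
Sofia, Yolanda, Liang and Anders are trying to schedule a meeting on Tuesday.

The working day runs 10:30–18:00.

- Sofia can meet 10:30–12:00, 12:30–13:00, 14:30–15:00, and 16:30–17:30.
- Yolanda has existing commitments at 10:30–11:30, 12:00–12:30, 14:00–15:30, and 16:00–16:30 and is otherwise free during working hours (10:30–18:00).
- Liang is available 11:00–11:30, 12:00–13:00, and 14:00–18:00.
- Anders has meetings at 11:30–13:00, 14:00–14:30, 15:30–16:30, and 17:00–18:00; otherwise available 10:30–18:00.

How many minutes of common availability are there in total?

30 minutes

Yolanda free within 10:30–18:00: 11:30–12:00, 12:30–14:00, 15:30–16:00, 16:30–18:00.
Anders free within 10:30–18:00: 10:30–11:30, 13:00–14:00, 14:30–15:30, 16:30–17:00.
Sofia ∩ Yolanda: 11:30–12:00, 12:30–13:00, 16:30–17:30.
Sofia ∩ Yolanda ∩ Liang: 12:30–13:00, 16:30–17:30.
Sofia ∩ Yolanda ∩ Liang ∩ Anders: 16:30–17:00.
Total common minutes: 30.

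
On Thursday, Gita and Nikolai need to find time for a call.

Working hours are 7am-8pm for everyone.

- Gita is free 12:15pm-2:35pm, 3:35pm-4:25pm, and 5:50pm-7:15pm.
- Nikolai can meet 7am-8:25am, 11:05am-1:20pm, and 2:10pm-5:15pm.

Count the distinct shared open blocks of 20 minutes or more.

3

Gita ∩ Nikolai: 12:15–13:20, 14:10–14:35, 15:35–16:25.
Windows ≥ 20 min: 12:15–13:20, 14:10–14:35, 15:35–16:25.
That's 3 windows.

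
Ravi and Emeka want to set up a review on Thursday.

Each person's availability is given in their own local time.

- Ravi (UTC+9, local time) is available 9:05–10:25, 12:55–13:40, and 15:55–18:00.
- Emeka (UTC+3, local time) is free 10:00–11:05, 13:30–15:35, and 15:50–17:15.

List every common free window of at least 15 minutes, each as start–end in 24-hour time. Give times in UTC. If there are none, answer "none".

Ravi → UTC: 00:05–01:25, 03:55–04:40, 06:55–09:00.
Emeka → UTC: 07:00–08:05, 10:30–12:35, 12:50–14:15.
Ravi ∩ Emeka: 07:00–08:05.
Windows ≥ 15 min: 07:00–08:05.

07:00–08:05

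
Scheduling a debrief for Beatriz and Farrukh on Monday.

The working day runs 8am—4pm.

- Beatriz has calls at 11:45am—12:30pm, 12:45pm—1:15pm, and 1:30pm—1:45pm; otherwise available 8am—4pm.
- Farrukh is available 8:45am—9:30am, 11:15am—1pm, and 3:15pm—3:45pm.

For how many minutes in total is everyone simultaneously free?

Beatriz free within 08:00–16:00: 08:00–11:45, 12:30–12:45, 13:15–13:30, 13:45–16:00.
Beatriz ∩ Farrukh: 08:45–09:30, 11:15–11:45, 12:30–12:45, 15:15–15:45.
Total common minutes: 45 + 30 + 15 + 30 = 120.

120 minutes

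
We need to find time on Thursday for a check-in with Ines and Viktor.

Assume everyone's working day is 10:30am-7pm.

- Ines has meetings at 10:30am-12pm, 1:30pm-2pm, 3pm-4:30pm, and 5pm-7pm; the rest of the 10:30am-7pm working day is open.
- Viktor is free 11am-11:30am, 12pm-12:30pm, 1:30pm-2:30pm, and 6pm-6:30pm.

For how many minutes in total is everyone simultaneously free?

Ines free within 10:30–19:00: 12:00–13:30, 14:00–15:00, 16:30–17:00.
Ines ∩ Viktor: 12:00–12:30, 14:00–14:30.
Total common minutes: 30 + 30 = 60.

60 minutes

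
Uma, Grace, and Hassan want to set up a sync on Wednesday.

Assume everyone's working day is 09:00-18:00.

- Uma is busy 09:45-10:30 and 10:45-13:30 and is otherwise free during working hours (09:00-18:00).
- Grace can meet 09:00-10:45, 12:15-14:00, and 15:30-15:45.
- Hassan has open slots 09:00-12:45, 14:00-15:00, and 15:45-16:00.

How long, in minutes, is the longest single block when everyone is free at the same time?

Uma free within 09:00–18:00: 09:00–09:45, 10:30–10:45, 13:30–18:00.
Uma ∩ Grace: 09:00–09:45, 10:30–10:45, 13:30–14:00, 15:30–15:45.
Uma ∩ Grace ∩ Hassan: 09:00–09:45, 10:30–10:45.
Common window lengths: 45, 15 min; longest is 45.

45 minutes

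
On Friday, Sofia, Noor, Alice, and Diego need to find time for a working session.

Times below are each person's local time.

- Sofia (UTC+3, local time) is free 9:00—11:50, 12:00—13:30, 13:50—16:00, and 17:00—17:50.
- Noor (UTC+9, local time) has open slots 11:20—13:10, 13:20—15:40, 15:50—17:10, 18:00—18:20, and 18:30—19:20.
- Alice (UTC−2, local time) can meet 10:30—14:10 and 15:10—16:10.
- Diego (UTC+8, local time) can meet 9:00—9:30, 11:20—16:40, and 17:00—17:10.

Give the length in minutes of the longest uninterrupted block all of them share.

0 minutes

Sofia → UTC: 06:00–08:50, 09:00–10:30, 10:50–13:00, 14:00–14:50.
Noor → UTC: 02:20–04:10, 04:20–06:40, 06:50–08:10, 09:00–09:20, 09:30–10:20.
Alice → UTC: 12:30–16:10, 17:10–18:10.
Diego → UTC: 01:00–01:30, 03:20–08:40, 09:00–09:10.
Sofia ∩ Noor: 06:00–06:40, 06:50–08:10, 09:00–09:20, 09:30–10:20.
Sofia ∩ Noor ∩ Alice: (none).
Sofia ∩ Noor ∩ Alice ∩ Diego: (none).
No common window.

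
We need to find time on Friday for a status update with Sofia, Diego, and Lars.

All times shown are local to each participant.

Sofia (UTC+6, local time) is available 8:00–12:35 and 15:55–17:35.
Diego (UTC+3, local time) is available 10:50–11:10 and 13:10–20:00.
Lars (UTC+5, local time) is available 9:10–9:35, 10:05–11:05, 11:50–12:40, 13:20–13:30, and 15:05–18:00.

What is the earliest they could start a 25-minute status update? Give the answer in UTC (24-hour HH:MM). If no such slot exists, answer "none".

10:10

Sofia → UTC: 02:00–06:35, 09:55–11:35.
Diego → UTC: 07:50–08:10, 10:10–17:00.
Lars → UTC: 04:10–04:35, 05:05–06:05, 06:50–07:40, 08:20–08:30, 10:05–13:00.
Sofia ∩ Diego: 10:10–11:35.
Sofia ∩ Diego ∩ Lars: 10:10–11:35.
Windows ≥ 25 min: 10:10–11:35.
Earliest such window starts at 10:10.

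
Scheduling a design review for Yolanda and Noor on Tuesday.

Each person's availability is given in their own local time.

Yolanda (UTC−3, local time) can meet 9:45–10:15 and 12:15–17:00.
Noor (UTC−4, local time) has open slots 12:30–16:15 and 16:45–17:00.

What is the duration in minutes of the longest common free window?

210 minutes

Yolanda → UTC: 12:45–13:15, 15:15–20:00.
Noor → UTC: 16:30–20:15, 20:45–21:00.
Yolanda ∩ Noor: 16:30–20:00.
Single common window of 210 minutes.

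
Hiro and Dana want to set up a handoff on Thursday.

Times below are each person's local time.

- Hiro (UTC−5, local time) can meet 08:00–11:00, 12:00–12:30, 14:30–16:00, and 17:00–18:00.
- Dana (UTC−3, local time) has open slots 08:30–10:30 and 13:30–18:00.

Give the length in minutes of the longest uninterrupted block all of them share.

90 minutes

Hiro → UTC: 13:00–16:00, 17:00–17:30, 19:30–21:00, 22:00–23:00.
Dana → UTC: 11:30–13:30, 16:30–21:00.
Hiro ∩ Dana: 13:00–13:30, 17:00–17:30, 19:30–21:00.
Common window lengths: 30, 30, 90 min; longest is 90.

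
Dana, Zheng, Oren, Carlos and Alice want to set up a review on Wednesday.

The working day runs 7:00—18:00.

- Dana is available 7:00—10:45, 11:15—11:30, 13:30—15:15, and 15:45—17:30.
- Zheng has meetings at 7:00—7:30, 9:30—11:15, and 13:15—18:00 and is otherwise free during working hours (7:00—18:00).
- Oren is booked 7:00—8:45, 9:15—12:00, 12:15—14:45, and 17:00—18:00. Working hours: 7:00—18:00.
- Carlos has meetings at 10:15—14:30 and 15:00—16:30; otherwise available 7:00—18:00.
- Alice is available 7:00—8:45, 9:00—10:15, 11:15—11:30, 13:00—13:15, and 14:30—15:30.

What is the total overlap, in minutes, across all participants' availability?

15 minutes

Zheng free within 07:00–18:00: 07:30–09:30, 11:15–13:15.
Oren free within 07:00–18:00: 08:45–09:15, 12:00–12:15, 14:45–17:00.
Carlos free within 07:00–18:00: 07:00–10:15, 14:30–15:00, 16:30–18:00.
Dana ∩ Zheng: 07:30–09:30, 11:15–11:30.
Dana ∩ Zheng ∩ Oren: 08:45–09:15.
Dana ∩ Zheng ∩ Oren ∩ Carlos: 08:45–09:15.
Dana ∩ Zheng ∩ Oren ∩ Carlos ∩ Alice: 09:00–09:15.
Total common minutes: 15.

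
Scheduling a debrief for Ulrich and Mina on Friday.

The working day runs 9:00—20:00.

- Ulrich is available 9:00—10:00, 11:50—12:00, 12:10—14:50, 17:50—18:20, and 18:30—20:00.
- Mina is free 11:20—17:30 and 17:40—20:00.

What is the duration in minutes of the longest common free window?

160 minutes

Ulrich ∩ Mina: 11:50–12:00, 12:10–14:50, 17:50–18:20, 18:30–20:00.
Common window lengths: 10, 160, 30, 90 min; longest is 160.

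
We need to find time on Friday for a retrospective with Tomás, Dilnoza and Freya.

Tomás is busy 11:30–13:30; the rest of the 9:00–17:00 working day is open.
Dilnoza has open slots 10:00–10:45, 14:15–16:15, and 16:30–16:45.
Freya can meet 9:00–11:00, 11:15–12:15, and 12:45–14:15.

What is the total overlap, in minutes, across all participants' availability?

45 minutes

Tomás free within 09:00–17:00: 09:00–11:30, 13:30–17:00.
Tomás ∩ Dilnoza: 10:00–10:45, 14:15–16:15, 16:30–16:45.
Tomás ∩ Dilnoza ∩ Freya: 10:00–10:45.
Total common minutes: 45.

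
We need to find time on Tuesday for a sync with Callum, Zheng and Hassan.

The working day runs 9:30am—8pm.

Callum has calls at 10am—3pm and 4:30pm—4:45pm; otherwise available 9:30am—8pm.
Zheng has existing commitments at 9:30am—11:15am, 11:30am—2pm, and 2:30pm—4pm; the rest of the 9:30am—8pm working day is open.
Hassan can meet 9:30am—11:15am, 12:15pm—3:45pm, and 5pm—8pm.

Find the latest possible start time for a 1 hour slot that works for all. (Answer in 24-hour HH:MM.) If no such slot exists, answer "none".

Callum free within 09:30–20:00: 09:30–10:00, 15:00–16:30, 16:45–20:00.
Zheng free within 09:30–20:00: 11:15–11:30, 14:00–14:30, 16:00–20:00.
Callum ∩ Zheng: 16:00–16:30, 16:45–20:00.
Callum ∩ Zheng ∩ Hassan: 17:00–20:00.
Windows ≥ 60 min: 17:00–20:00.
Latest start in the last window 17:00–20:00 is 20:00 − 60 min = 19:00.

19:00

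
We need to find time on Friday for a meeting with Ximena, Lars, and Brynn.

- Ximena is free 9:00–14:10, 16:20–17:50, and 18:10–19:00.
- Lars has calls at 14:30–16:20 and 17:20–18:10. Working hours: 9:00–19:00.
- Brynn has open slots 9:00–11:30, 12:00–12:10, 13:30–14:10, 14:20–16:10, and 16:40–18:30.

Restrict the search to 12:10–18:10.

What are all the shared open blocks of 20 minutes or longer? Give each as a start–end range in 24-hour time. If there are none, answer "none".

Lars free within 09:00–19:00: 09:00–14:30, 16:20–17:20, 18:10–19:00.
Ximena ∩ Lars: 09:00–14:10, 16:20–17:20, 18:10–19:00.
Ximena ∩ Lars ∩ Brynn: 09:00–11:30, 12:00–12:10, 13:30–14:10, 16:40–17:20, 18:10–18:30.
Restricted to 12:10–18:10: 13:30–14:10, 16:40–17:20.
Windows ≥ 20 min: 13:30–14:10, 16:40–17:20.

13:30–14:10, 16:40–17:20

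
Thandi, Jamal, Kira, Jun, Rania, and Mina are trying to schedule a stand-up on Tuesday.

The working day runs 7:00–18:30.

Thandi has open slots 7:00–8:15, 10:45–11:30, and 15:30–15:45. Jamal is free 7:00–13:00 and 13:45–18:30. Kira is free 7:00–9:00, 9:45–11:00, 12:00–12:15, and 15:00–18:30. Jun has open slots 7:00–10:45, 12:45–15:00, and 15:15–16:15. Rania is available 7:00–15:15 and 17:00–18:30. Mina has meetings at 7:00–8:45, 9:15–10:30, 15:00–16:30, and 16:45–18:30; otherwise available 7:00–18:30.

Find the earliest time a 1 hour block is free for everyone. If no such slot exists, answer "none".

Mina free within 07:00–18:30: 08:45–09:15, 10:30–15:00, 16:30–16:45.
Thandi ∩ Jamal: 07:00–08:15, 10:45–11:30, 15:30–15:45.
Thandi ∩ Jamal ∩ Kira: 07:00–08:15, 10:45–11:00, 15:30–15:45.
Thandi ∩ Jamal ∩ Kira ∩ Jun: 07:00–08:15, 15:30–15:45.
Thandi ∩ Jamal ∩ Kira ∩ Jun ∩ Rania: 07:00–08:15.
Thandi ∩ Jamal ∩ Kira ∩ Jun ∩ Rania ∩ Mina: (none).
Windows ≥ 60 min: (none).

none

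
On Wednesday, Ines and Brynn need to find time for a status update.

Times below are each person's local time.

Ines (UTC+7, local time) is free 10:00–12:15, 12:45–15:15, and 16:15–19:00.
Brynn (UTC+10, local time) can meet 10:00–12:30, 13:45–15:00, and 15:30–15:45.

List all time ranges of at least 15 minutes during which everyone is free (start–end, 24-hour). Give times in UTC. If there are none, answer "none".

03:45–05:00

Ines → UTC: 03:00–05:15, 05:45–08:15, 09:15–12:00.
Brynn → UTC: 00:00–02:30, 03:45–05:00, 05:30–05:45.
Ines ∩ Brynn: 03:45–05:00.
Windows ≥ 15 min: 03:45–05:00.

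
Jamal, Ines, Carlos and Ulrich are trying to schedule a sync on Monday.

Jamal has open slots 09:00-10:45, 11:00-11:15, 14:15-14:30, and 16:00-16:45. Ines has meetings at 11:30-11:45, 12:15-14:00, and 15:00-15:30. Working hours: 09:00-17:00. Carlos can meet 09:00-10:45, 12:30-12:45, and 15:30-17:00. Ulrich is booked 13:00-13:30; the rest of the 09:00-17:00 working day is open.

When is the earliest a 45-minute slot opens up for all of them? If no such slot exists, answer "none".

Ines free within 09:00–17:00: 09:00–11:30, 11:45–12:15, 14:00–15:00, 15:30–17:00.
Ulrich free within 09:00–17:00: 09:00–13:00, 13:30–17:00.
Jamal ∩ Ines: 09:00–10:45, 11:00–11:15, 14:15–14:30, 16:00–16:45.
Jamal ∩ Ines ∩ Carlos: 09:00–10:45, 16:00–16:45.
Jamal ∩ Ines ∩ Carlos ∩ Ulrich: 09:00–10:45, 16:00–16:45.
Windows ≥ 45 min: 09:00–10:45, 16:00–16:45.
Earliest such window starts at 09:00.

09:00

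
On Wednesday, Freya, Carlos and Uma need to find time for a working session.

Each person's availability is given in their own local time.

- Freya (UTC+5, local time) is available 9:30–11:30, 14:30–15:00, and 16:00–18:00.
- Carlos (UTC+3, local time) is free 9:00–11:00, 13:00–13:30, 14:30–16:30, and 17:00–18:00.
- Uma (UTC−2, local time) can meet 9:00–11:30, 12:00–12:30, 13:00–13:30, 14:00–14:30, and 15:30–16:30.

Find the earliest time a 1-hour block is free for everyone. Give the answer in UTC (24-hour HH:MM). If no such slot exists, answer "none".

11:30

Freya → UTC: 04:30–06:30, 09:30–10:00, 11:00–13:00.
Carlos → UTC: 06:00–08:00, 10:00–10:30, 11:30–13:30, 14:00–15:00.
Uma → UTC: 11:00–13:30, 14:00–14:30, 15:00–15:30, 16:00–16:30, 17:30–18:30.
Freya ∩ Carlos: 06:00–06:30, 11:30–13:00.
Freya ∩ Carlos ∩ Uma: 11:30–13:00.
Windows ≥ 60 min: 11:30–13:00.
Earliest such window starts at 11:30.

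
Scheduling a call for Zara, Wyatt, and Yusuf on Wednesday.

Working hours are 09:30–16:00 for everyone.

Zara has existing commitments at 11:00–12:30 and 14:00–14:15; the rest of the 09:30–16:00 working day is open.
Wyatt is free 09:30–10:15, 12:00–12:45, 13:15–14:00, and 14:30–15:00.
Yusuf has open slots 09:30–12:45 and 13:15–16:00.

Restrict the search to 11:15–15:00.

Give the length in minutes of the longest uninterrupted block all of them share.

Zara free within 09:30–16:00: 09:30–11:00, 12:30–14:00, 14:15–16:00.
Zara ∩ Wyatt: 09:30–10:15, 12:30–12:45, 13:15–14:00, 14:30–15:00.
Zara ∩ Wyatt ∩ Yusuf: 09:30–10:15, 12:30–12:45, 13:15–14:00, 14:30–15:00.
Restricted to 11:15–15:00: 12:30–12:45, 13:15–14:00, 14:30–15:00.
Common window lengths: 15, 45, 30 min; longest is 45.

45 minutes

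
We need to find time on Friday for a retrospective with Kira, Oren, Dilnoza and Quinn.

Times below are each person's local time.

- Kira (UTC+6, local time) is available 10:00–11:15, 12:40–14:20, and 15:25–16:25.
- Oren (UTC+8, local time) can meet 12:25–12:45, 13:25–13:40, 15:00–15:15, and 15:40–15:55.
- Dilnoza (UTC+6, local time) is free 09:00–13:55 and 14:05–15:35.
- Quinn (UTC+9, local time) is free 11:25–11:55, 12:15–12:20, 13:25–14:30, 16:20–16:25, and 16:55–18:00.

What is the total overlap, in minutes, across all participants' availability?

20 minutes

Kira → UTC: 04:00–05:15, 06:40–08:20, 09:25–10:25.
Oren → UTC: 04:25–04:45, 05:25–05:40, 07:00–07:15, 07:40–07:55.
Dilnoza → UTC: 03:00–07:55, 08:05–09:35.
Quinn → UTC: 02:25–02:55, 03:15–03:20, 04:25–05:30, 07:20–07:25, 07:55–09:00.
Kira ∩ Oren: 04:25–04:45, 07:00–07:15, 07:40–07:55.
Kira ∩ Oren ∩ Dilnoza: 04:25–04:45, 07:00–07:15, 07:40–07:55.
Kira ∩ Oren ∩ Dilnoza ∩ Quinn: 04:25–04:45.
Total common minutes: 20.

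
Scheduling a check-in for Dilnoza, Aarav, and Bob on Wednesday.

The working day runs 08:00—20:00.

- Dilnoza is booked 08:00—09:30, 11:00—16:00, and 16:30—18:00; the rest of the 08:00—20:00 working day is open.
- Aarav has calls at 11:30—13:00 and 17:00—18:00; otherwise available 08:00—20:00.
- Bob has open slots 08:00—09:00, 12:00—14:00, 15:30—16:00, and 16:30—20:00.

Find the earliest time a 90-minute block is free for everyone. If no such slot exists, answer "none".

Dilnoza free within 08:00–20:00: 09:30–11:00, 16:00–16:30, 18:00–20:00.
Aarav free within 08:00–20:00: 08:00–11:30, 13:00–17:00, 18:00–20:00.
Dilnoza ∩ Aarav: 09:30–11:00, 16:00–16:30, 18:00–20:00.
Dilnoza ∩ Aarav ∩ Bob: 18:00–20:00.
Windows ≥ 90 min: 18:00–20:00.
Earliest such window starts at 18:00.

18:00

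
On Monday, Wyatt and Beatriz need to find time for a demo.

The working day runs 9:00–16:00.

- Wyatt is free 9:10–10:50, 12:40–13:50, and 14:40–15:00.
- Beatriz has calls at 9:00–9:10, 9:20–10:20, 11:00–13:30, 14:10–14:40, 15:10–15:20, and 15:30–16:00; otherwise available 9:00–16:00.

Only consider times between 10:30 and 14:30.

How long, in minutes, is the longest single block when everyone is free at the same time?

Beatriz free within 09:00–16:00: 09:10–09:20, 10:20–11:00, 13:30–14:10, 14:40–15:10, 15:20–15:30.
Wyatt ∩ Beatriz: 09:10–09:20, 10:20–10:50, 13:30–13:50, 14:40–15:00.
Restricted to 10:30–14:30: 10:30–10:50, 13:30–13:50.
Common window lengths: 20, 20 min; longest is 20.

20 minutes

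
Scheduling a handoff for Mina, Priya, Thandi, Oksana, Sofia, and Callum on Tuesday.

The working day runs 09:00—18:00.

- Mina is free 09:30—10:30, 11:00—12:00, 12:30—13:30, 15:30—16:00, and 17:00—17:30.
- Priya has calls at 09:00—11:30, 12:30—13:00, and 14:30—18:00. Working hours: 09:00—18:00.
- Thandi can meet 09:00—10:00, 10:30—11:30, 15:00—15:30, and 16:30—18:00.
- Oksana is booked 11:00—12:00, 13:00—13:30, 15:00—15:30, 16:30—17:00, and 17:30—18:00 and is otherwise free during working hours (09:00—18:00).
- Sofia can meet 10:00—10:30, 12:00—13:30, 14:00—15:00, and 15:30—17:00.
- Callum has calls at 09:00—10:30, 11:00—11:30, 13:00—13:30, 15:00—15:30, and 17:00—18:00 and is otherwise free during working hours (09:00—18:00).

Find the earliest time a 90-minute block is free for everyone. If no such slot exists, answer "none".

none

Priya free within 09:00–18:00: 11:30–12:30, 13:00–14:30.
Oksana free within 09:00–18:00: 09:00–11:00, 12:00–13:00, 13:30–15:00, 15:30–16:30, 17:00–17:30.
Callum free within 09:00–18:00: 10:30–11:00, 11:30–13:00, 13:30–15:00, 15:30–17:00.
Mina ∩ Priya: 11:30–12:00, 13:00–13:30.
Mina ∩ Priya ∩ Thandi: (none).
Mina ∩ Priya ∩ Thandi ∩ Oksana: (none).
Mina ∩ Priya ∩ Thandi ∩ Oksana ∩ Sofia: (none).
Mina ∩ Priya ∩ Thandi ∩ Oksana ∩ Sofia ∩ Callum: (none).
Windows ≥ 90 min: (none).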